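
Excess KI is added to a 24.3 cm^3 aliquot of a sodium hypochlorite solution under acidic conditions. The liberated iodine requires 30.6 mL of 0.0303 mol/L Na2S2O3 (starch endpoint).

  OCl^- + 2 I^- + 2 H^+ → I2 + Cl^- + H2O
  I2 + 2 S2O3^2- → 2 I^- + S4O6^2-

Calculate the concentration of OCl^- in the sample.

n(S2O3^2-) = 0.0306 × 0.0303 = 9.27 × 10^-4 mol
n(I2) = n(S2O3^2-)/2 = 4.64 × 10^-4 mol
n(OCl^-) in the aliquot = 4.64 × 10^-4 mol (1:1 ratio)
[OCl^-] = 4.64 × 10^-4 / 0.0243 = 0.0191 mol/L

0.0191 mol/L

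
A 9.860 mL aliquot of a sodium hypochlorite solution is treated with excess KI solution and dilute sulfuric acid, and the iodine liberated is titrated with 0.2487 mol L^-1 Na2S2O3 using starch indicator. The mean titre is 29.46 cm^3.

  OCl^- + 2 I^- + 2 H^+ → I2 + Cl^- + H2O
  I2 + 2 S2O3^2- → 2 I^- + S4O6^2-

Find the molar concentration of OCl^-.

0.3715 mol/L

n(S2O3^2-) = 0.02946 × 0.2487 = 7.327 × 10^-3 mol
n(I2) = n(S2O3^2-)/2 = 3.663 × 10^-3 mol
n(OCl^-) in the aliquot = 3.663 × 10^-3 mol (1:1 ratio)
[OCl^-] = 3.663 × 10^-3 / 0.009860 = 0.3715 mol/L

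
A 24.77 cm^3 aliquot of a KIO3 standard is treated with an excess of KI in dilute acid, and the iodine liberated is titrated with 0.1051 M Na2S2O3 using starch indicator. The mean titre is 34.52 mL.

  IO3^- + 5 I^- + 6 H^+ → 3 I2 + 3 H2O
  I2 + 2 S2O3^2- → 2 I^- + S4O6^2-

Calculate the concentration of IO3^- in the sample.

0.02441 M

n(S2O3^2-) = 0.03452 × 0.1051 = 3.628 × 10^-3 mol
n(I2) = n(S2O3^2-)/2 = 1.814 × 10^-3 mol
From the 1:3 ratio, n(IO3^-) in the aliquot = 1/3 × 1.814 × 10^-3 = 6.047 × 10^-4 mol
[IO3^-] = 6.047 × 10^-4 / 0.02477 = 0.02441 mol/L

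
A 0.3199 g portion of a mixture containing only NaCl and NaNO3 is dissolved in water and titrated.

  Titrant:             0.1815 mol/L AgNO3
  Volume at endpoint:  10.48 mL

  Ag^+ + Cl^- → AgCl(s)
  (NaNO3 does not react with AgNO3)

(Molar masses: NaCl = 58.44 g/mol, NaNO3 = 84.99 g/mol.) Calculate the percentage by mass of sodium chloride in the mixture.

n(AgNO3) = 0.01048 × 0.1815 = 1.902 × 10^-3 mol
Let x = n(NaCl), y = n(NaNO3).
Titrant: 1x = 1.902 × 10^-3;  mass: 58.44x + 84.99y = 0.3199
Solving, x = 1.902 × 10^-3 mol, y = 2.456 × 10^-3 mol
mass of NaCl = 1.902 × 10^-3 × 58.44 = 0.1112 g
% NaCl = 0.1112 / 0.3199 × 100 = 34.75 %

34.75 %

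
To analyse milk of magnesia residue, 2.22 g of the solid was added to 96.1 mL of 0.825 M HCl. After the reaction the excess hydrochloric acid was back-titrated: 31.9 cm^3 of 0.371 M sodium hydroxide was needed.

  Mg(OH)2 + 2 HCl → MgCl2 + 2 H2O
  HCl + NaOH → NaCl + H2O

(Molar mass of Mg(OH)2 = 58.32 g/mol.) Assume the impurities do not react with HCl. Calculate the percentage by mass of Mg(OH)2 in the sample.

88.6 %

n(HCl) added = 0.0961 × 0.825 = 0.0793 mol
n(NaOH) used in back-titration = 0.0319 × 0.371 = 0.0118 mol
n(HCl) left over = 0.0118 mol (1:1 ratio)
n(HCl) consumed by analyte = 0.0793 − 0.0118 = 0.0674 mol
From the 1:2 ratio, n(Mg(OH)2) = 1/2 × 0.0674 = 0.0337 mol
mass of Mg(OH)2 = 0.0337 × 58.32 = 1.97 g
% Mg(OH)2 = 1.97 / 2.22 × 100 = 88.6 %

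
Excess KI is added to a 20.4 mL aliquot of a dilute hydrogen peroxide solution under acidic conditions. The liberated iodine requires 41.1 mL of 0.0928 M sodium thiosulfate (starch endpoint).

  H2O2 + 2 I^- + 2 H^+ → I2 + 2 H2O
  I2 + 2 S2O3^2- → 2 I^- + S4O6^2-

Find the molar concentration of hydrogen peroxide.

0.0935 M

n(S2O3^2-) = 0.0411 × 0.0928 = 3.81 × 10^-3 mol
n(I2) = n(S2O3^2-)/2 = 1.91 × 10^-3 mol
n(H2O2) in the aliquot = 1.91 × 10^-3 mol (1:1 ratio)
[H2O2] = 1.91 × 10^-3 / 0.0204 = 0.0935 mol/L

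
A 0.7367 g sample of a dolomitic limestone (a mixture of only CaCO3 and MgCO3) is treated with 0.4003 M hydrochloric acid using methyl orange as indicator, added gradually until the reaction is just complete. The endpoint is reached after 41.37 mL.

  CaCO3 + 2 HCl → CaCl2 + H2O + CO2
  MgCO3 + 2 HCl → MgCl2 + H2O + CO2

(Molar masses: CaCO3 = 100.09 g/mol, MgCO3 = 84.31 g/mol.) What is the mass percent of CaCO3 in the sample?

33.23 %

n(HCl) = 0.04137 × 0.4003 = 0.01656 mol
Let x = n(CaCO3), y = n(MgCO3).
Titrant: 2x + 2y = 0.01656;  mass: 100.09x + 84.31y = 0.7367
Solving, x = 2.446 × 10^-3 mol, y = 5.834 × 10^-3 mol
mass of CaCO3 = 2.446 × 10^-3 × 100.09 = 0.2448 g
% CaCO3 = 0.2448 / 0.7367 × 100 = 33.23 %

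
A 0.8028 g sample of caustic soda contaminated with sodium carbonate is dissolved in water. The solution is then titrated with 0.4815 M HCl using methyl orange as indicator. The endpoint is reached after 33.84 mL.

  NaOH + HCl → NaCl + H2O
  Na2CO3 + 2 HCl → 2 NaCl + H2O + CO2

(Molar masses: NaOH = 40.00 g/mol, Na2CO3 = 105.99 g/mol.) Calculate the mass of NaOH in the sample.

0.1868 g

n(HCl) = 0.03384 × 0.4815 = 0.01629 mol
Let x = n(NaOH), y = n(Na2CO3).
Titrant: 1x + 2y = 0.01629;  mass: 40.00x + 105.99y = 0.8028
Solving, x = 4.671 × 10^-3 mol, y = 5.812 × 10^-3 mol
mass of NaOH = 4.671 × 10^-3 × 40.00 = 0.1868 g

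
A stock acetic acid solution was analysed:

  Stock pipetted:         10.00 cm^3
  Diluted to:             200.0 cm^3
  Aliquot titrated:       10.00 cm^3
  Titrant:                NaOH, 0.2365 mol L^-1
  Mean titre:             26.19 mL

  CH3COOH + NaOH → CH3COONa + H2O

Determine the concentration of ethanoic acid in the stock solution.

12.39 mol/L

n(NaOH) = 0.02619 × 0.2365 = 6.194 × 10^-3 mol
n(CH3COOH) in the aliquot = 6.194 × 10^-3 mol (1:1 ratio)
[CH3COOH]_dilute = 6.194 × 10^-3 / 0.01000 = 0.6194 mol/L
Dilution factor = 200.0 / 10.00 = 20.00
[CH3COOH]_stock = 0.6194 × 20.00 = 12.39 mol/L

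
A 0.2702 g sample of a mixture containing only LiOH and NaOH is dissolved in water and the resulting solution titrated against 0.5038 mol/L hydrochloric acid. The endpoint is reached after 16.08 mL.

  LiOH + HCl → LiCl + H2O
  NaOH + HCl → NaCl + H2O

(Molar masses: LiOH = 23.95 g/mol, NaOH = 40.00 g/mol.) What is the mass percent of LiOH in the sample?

29.74 %

n(HCl) = 0.01608 × 0.5038 = 8.101 × 10^-3 mol
Let x = n(LiOH), y = n(NaOH).
Titrant: 1x + 1y = 8.101 × 10^-3;  mass: 23.95x + 40.00y = 0.2702
Solving, x = 3.355 × 10^-3 mol, y = 4.746 × 10^-3 mol
mass of LiOH = 3.355 × 10^-3 × 23.95 = 0.08035 g
% LiOH = 0.08035 / 0.2702 × 100 = 29.74 %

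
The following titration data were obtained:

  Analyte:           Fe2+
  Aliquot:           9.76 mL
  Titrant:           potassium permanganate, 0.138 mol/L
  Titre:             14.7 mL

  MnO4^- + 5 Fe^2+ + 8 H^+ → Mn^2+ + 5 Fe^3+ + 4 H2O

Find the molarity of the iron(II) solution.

1.04 mol/L

n(KMnO4) = 0.0147 L × 0.138 mol/L = 2.03 × 10^-3 mol
From the 5:1 mole ratio, n(Fe2+) = 5/1 × 2.03 × 10^-3 = 0.0101 mol
[Fe2+] = 0.0101 mol / 0.00976 L = 1.04 mol/L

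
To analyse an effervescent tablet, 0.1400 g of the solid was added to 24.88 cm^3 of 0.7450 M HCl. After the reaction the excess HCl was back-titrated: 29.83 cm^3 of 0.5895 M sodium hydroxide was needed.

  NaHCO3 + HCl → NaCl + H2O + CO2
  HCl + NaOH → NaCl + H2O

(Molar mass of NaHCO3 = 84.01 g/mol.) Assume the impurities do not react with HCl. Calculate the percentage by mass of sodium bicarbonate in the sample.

57.06 %

n(HCl) added = 0.02488 × 0.7450 = 0.01854 mol
n(NaOH) used in back-titration = 0.02983 × 0.5895 = 0.01758 mol
n(HCl) left over = 0.01758 mol (1:1 ratio)
n(HCl) consumed by analyte = 0.01854 − 0.01758 = 9.508 × 10^-4 mol
n(NaHCO3) = 9.508 × 10^-4 mol (1:1 ratio)
mass of NaHCO3 = 9.508 × 10^-4 × 84.01 = 0.07988 g
% NaHCO3 = 0.07988 / 0.1400 × 100 = 57.06 %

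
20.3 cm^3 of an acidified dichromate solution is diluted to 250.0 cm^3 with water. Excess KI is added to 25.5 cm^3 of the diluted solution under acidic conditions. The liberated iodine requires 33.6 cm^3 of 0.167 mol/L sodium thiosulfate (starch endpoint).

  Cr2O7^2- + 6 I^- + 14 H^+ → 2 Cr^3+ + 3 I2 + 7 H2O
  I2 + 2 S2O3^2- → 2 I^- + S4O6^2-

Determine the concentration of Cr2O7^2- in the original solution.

0.452 mol/L

n(S2O3^2-) = 0.0336 × 0.167 = 5.61 × 10^-3 mol
n(I2) = n(S2O3^2-)/2 = 2.81 × 10^-3 mol
From the 1:3 ratio, n(Cr2O7^2-) in the aliquot = 1/3 × 2.81 × 10^-3 = 9.35 × 10^-4 mol
[Cr2O7^2-]_dilute = 9.35 × 10^-4 / 0.0255 = 0.0367 mol/L
[Cr2O7^2-]_original = 0.0367 × 250.0/20.3 = 0.452 mol/L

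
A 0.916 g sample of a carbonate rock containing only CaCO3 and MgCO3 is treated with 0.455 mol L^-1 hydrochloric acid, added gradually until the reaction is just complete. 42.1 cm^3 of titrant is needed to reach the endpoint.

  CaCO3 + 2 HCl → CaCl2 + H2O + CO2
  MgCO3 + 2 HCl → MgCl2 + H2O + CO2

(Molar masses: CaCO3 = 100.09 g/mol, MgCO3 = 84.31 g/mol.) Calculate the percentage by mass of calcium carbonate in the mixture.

75.1 %

n(HCl) = 0.0421 × 0.455 = 0.0192 mol
Let x = n(CaCO3), y = n(MgCO3).
Titrant: 2x + 2y = 0.0192;  mass: 100.09x + 84.31y = 0.916
Solving, x = 6.88 × 10^-3 mol, y = 2.70 × 10^-3 mol
mass of CaCO3 = 6.88 × 10^-3 × 100.09 = 0.688 g
% CaCO3 = 0.688 / 0.916 × 100 = 75.1 %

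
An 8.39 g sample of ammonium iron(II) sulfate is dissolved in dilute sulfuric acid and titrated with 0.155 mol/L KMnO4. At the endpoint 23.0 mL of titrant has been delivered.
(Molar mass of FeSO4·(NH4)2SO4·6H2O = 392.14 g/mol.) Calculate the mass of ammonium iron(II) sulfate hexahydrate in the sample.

MnO4^- + 5 Fe^2+ + 8 H^+ → Mn^2+ + 5 Fe^3+ + 4 H2O
n(KMnO4) = 0.0230 L × 0.155 mol/L = 3.56 × 10^-3 mol
From the 5:1 ratio, n(FeSO4·(NH4)2SO4·6H2O) = 5/1 × 3.56 × 10^-3 = 0.0178 mol
mass of FeSO4·(NH4)2SO4·6H2O = 0.0178 × 392.14 g/mol = 6.99 g

6.99 g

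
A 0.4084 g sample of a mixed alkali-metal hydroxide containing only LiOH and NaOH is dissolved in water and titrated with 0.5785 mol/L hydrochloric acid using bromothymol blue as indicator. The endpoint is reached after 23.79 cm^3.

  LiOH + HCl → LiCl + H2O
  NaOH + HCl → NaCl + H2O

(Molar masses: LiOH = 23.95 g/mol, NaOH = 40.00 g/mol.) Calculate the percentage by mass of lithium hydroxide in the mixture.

n(HCl) = 0.02379 × 0.5785 = 0.01376 mol
Let x = n(LiOH), y = n(NaOH).
Titrant: 1x + 1y = 0.01376;  mass: 23.95x + 40.00y = 0.4084
Solving, x = 8.854 × 10^-3 mol, y = 4.909 × 10^-3 mol
mass of LiOH = 8.854 × 10^-3 × 23.95 = 0.2120 g
% LiOH = 0.2120 / 0.4084 × 100 = 51.92 %

51.92 %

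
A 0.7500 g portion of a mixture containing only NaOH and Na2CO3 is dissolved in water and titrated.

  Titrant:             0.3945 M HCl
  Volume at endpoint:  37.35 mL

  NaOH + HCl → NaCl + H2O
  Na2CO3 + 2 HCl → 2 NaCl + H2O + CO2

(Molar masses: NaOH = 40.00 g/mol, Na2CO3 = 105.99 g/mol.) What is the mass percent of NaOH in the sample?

n(HCl) = 0.03735 × 0.3945 = 0.01473 mol
Let x = n(NaOH), y = n(Na2CO3).
Titrant: 1x + 2y = 0.01473;  mass: 40.00x + 105.99y = 0.7500
Solving, x = 2.375 × 10^-3 mol, y = 6.180 × 10^-3 mol
mass of NaOH = 2.375 × 10^-3 × 40.00 = 0.09499 g
% NaOH = 0.09499 / 0.7500 × 100 = 12.66 %

12.66 %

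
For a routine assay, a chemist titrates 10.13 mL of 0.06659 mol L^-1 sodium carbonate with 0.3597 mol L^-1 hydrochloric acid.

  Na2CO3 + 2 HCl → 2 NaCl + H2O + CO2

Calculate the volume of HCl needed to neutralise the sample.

3.751 mL

n(Na2CO3) = 0.01013 L × 0.06659 mol/L = 6.746 × 10^-4 mol
From the 2:1 stoichiometry, n(HCl) = 2/1 × 6.746 × 10^-4 = 1.349 × 10^-3 mol
V(HCl) = 1.349 × 10^-3 mol / 0.3597 mol/L = 0.003751 L = 3.751 mL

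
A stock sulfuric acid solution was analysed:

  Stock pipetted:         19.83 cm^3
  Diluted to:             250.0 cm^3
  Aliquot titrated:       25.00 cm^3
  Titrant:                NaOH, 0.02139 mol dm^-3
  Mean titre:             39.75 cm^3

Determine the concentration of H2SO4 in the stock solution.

H2SO4 + 2 NaOH → Na2SO4 + 2 H2O
n(NaOH) = 0.03975 × 0.02139 = 8.503 × 10^-4 mol
From the 1:2 ratio, n(H2SO4) in the aliquot = 1/2 × 8.503 × 10^-4 = 4.251 × 10^-4 mol
[H2SO4]_dilute = 4.251 × 10^-4 / 0.02500 = 0.01701 mol/L
Dilution factor = 250.0 / 19.83 = 12.61
[H2SO4]_stock = 0.01701 × 12.61 = 0.2144 mol/L

0.2144 mol/L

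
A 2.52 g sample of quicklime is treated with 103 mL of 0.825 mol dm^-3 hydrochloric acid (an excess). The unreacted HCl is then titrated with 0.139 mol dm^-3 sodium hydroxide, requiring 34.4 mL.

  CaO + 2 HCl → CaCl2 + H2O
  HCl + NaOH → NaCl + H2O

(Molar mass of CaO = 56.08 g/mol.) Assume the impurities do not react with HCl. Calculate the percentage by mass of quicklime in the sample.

n(HCl) added = 0.103 × 0.825 = 0.0850 mol
n(NaOH) used in back-titration = 0.0344 × 0.139 = 4.78 × 10^-3 mol
n(HCl) left over = 4.78 × 10^-3 mol (1:1 ratio)
n(HCl) consumed by analyte = 0.0850 − 4.78 × 10^-3 = 0.0802 mol
From the 1:2 ratio, n(CaO) = 1/2 × 0.0802 = 0.0401 mol
mass of CaO = 0.0401 × 56.08 = 2.25 g
% CaO = 2.25 / 2.52 × 100 = 89.2 %

89.2 %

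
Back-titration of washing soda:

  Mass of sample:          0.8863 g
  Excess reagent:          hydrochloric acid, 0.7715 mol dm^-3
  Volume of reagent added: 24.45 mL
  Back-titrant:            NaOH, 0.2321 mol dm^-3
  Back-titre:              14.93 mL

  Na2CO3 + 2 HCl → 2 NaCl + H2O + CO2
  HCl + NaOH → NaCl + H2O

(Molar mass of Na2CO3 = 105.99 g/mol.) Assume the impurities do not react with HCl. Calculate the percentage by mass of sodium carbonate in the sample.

92.07 %

n(HCl) added = 0.02445 × 0.7715 = 0.01886 mol
n(NaOH) used in back-titration = 0.01493 × 0.2321 = 3.465 × 10^-3 mol
n(HCl) left over = 3.465 × 10^-3 mol (1:1 ratio)
n(HCl) consumed by analyte = 0.01886 − 3.465 × 10^-3 = 0.01540 mol
From the 1:2 ratio, n(Na2CO3) = 1/2 × 0.01540 = 7.699 × 10^-3 mol
mass of Na2CO3 = 7.699 × 10^-3 × 105.99 = 0.8160 g
% Na2CO3 = 0.8160 / 0.8863 × 100 = 92.07 %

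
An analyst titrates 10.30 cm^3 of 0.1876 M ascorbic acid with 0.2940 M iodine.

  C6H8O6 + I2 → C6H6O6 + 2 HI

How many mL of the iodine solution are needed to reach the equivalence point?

n(C6H8O6) = 0.01030 L × 0.1876 mol/L = 1.932 × 10^-3 mol
n(I2) = 1.932 × 10^-3 mol (1:1 stoichiometry)
V(I2) = 1.932 × 10^-3 mol / 0.2940 mol/L = 0.006572 L = 6.572 mL

6.572 mL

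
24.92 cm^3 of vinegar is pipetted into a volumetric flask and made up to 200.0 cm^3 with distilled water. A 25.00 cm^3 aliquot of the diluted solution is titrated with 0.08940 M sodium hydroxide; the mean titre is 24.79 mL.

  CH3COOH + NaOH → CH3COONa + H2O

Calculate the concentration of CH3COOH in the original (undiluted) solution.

0.7115 M

n(NaOH) = 0.02479 × 0.08940 = 2.216 × 10^-3 mol
n(CH3COOH) in the aliquot = 2.216 × 10^-3 mol (1:1 ratio)
[CH3COOH]_dilute = 2.216 × 10^-3 / 0.02500 = 0.08865 mol/L
Dilution factor = 200.0 / 24.92 = 8.026
[CH3COOH]_stock = 0.08865 × 8.026 = 0.7115 mol/L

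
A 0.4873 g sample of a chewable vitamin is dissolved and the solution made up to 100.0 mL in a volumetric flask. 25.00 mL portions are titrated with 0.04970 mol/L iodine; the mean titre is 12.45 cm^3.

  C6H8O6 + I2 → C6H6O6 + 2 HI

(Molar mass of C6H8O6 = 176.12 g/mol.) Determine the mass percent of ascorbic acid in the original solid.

n(I2) per titration = 0.01245 × 0.04970 = 6.188 × 10^-4 mol
n(C6H8O6) in each aliquot = 6.188 × 10^-4 mol (1:1 ratio)
n(C6H8O6) in the whole flask = 6.188 × 10^-4 × 100.0/25.00 = 2.475 × 10^-3 mol
mass of C6H8O6 = 2.475 × 10^-3 × 176.12 = 0.4359 g
% C6H8O6 = 0.4359 / 0.4873 × 100 = 89.45 %

89.45 %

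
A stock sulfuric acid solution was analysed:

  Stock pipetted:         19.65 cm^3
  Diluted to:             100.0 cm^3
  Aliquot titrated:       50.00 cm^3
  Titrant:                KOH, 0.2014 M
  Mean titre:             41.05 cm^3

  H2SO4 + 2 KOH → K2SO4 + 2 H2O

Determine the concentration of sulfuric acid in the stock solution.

n(KOH) = 0.04105 × 0.2014 = 8.267 × 10^-3 mol
From the 1:2 ratio, n(H2SO4) in the aliquot = 1/2 × 8.267 × 10^-3 = 4.134 × 10^-3 mol
[H2SO4]_dilute = 4.134 × 10^-3 / 0.05000 = 0.08267 mol/L
Dilution factor = 100.0 / 19.65 = 5.089
[H2SO4]_stock = 0.08267 × 5.089 = 0.4207 mol/L

0.4207 M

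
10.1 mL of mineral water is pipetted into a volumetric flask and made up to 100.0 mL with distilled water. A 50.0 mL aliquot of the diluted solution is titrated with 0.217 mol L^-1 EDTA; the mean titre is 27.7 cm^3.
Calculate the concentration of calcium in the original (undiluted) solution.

Ca^2+ + EDTA^4- → [Ca(EDTA)]^2-
n(EDTA) = 0.0277 × 0.217 = 6.01 × 10^-3 mol
n(Ca2+) in the aliquot = 6.01 × 10^-3 mol (1:1 ratio)
[Ca2+]_dilute = 6.01 × 10^-3 / 0.0500 = 0.120 mol/L
Dilution factor = 100.0 / 10.1 = 9.901
[Ca2+]_stock = 0.120 × 9.901 = 1.19 mol/L

1.19 mol/L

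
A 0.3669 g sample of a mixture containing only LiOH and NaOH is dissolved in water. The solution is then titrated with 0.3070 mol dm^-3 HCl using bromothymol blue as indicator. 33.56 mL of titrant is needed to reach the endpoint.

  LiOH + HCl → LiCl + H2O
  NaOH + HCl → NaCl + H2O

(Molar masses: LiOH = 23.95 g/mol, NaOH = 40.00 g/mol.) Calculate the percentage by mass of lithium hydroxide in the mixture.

n(HCl) = 0.03356 × 0.3070 = 0.01030 mol
Let x = n(LiOH), y = n(NaOH).
Titrant: 1x + 1y = 0.01030;  mass: 23.95x + 40.00y = 0.3669
Solving, x = 2.817 × 10^-3 mol, y = 7.486 × 10^-3 mol
mass of LiOH = 2.817 × 10^-3 × 23.95 = 0.06747 g
% LiOH = 0.06747 / 0.3669 × 100 = 18.39 %

18.39 %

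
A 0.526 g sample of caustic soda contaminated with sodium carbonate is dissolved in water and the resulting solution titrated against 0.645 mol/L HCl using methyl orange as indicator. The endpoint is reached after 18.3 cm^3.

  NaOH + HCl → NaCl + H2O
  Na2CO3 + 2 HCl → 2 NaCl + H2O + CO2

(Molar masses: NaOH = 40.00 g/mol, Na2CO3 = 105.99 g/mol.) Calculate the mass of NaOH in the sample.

n(HCl) = 0.0183 × 0.645 = 0.0118 mol
Let x = n(NaOH), y = n(Na2CO3).
Titrant: 1x + 2y = 0.0118;  mass: 40.00x + 105.99y = 0.526
Solving, x = 7.66 × 10^-3 mol, y = 2.07 × 10^-3 mol
mass of NaOH = 7.66 × 10^-3 × 40.00 = 0.306 g

0.306 g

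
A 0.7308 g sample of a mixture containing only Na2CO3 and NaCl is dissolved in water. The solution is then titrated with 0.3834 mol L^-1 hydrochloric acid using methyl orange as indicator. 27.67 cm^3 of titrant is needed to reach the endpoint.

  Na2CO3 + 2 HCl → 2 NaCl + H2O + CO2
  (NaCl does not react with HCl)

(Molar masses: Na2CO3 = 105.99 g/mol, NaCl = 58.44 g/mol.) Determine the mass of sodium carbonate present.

0.5622 g

n(HCl) = 0.02767 × 0.3834 = 0.01061 mol
Let x = n(Na2CO3), y = n(NaCl).
Titrant: 2x = 0.01061;  mass: 105.99x + 58.44y = 0.7308
Solving, x = 5.304 × 10^-3 mol, y = 2.885 × 10^-3 mol
mass of Na2CO3 = 5.304 × 10^-3 × 105.99 = 0.5622 g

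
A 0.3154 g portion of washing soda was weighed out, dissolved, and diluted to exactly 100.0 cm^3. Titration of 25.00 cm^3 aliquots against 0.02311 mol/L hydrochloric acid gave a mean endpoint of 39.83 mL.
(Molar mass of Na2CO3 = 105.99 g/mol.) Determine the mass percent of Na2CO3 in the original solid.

Na2CO3 + 2 HCl → 2 NaCl + H2O + CO2
n(HCl) per titration = 0.03983 × 0.02311 = 9.205 × 10^-4 mol
From the 1:2 ratio, n(Na2CO3) in each aliquot = 1/2 × 9.205 × 10^-4 = 4.602 × 10^-4 mol
n(Na2CO3) in the whole flask = 4.602 × 10^-4 × 100.0/25.00 = 1.841 × 10^-3 mol
mass of Na2CO3 = 1.841 × 10^-3 × 105.99 = 0.1951 g
% Na2CO3 = 0.1951 / 0.3154 × 100 = 61.86 %

61.86 %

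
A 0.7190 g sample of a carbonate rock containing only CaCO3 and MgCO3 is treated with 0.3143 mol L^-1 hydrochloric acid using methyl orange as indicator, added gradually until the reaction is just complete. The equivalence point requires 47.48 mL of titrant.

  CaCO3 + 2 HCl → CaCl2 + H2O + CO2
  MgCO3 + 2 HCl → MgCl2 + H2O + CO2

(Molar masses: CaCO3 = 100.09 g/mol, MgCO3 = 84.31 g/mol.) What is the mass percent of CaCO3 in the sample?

79.33 %

n(HCl) = 0.04748 × 0.3143 = 0.01492 mol
Let x = n(CaCO3), y = n(MgCO3).
Titrant: 2x + 2y = 0.01492;  mass: 100.09x + 84.31y = 0.7190
Solving, x = 5.699 × 10^-3 mol, y = 1.763 × 10^-3 mol
mass of CaCO3 = 5.699 × 10^-3 × 100.09 = 0.5704 g
% CaCO3 = 0.5704 / 0.7190 × 100 = 79.33 %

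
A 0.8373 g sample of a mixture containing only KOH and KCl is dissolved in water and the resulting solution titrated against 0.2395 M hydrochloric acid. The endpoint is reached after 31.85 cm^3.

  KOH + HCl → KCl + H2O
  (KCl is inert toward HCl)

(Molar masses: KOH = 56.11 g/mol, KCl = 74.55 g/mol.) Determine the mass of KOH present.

0.4280 g

n(HCl) = 0.03185 × 0.2395 = 7.628 × 10^-3 mol
Let x = n(KOH), y = n(KCl).
Titrant: 1x = 7.628 × 10^-3;  mass: 56.11x + 74.55y = 0.8373
Solving, x = 7.628 × 10^-3 mol, y = 5.490 × 10^-3 mol
mass of KOH = 7.628 × 10^-3 × 56.11 = 0.4280 g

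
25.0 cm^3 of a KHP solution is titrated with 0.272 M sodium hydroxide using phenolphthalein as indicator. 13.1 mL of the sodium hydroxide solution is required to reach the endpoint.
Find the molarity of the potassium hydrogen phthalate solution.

KHC8H4O4 + NaOH → KNaC8H4O4 + H2O
n(NaOH) = 0.0131 L × 0.272 mol/L = 3.56 × 10^-3 mol
n(KHC8H4O4) = 3.56 × 10^-3 mol (1:1 mole ratio)
[KHC8H4O4] = 3.56 × 10^-3 mol / 0.0250 L = 0.143 mol/L

0.143 M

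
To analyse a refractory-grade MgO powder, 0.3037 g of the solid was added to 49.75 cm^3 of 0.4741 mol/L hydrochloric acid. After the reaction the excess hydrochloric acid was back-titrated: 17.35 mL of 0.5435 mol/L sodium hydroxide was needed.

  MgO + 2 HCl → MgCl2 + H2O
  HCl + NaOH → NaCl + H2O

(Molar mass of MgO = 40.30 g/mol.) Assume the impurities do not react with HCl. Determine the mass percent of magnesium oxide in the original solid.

93.93 %

n(HCl) added = 0.04975 × 0.4741 = 0.02359 mol
n(NaOH) used in back-titration = 0.01735 × 0.5435 = 9.430 × 10^-3 mol
n(HCl) left over = 9.430 × 10^-3 mol (1:1 ratio)
n(HCl) consumed by analyte = 0.02359 − 9.430 × 10^-3 = 0.01416 mol
From the 1:2 ratio, n(MgO) = 1/2 × 0.01416 = 7.078 × 10^-3 mol
mass of MgO = 7.078 × 10^-3 × 40.30 = 0.2853 g
% MgO = 0.2853 / 0.3037 × 100 = 93.93 %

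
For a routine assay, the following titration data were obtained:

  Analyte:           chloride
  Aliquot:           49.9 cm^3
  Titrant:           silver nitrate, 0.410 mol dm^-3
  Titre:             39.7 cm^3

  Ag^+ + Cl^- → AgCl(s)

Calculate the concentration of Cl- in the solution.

n(AgNO3) = 0.0397 L × 0.410 mol/L = 0.0163 mol
n(Cl-) = 0.0163 mol (1:1 mole ratio)
[Cl-] = 0.0163 mol / 0.0499 L = 0.326 mol/L

0.326 mol/L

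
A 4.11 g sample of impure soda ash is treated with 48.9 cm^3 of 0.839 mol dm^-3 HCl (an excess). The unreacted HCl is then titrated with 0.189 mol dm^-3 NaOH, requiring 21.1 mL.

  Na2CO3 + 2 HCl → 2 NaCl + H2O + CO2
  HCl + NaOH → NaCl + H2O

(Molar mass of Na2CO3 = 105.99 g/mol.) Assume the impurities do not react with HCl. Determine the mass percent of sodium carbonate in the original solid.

n(HCl) added = 0.0489 × 0.839 = 0.0410 mol
n(NaOH) used in back-titration = 0.0211 × 0.189 = 3.99 × 10^-3 mol
n(HCl) left over = 3.99 × 10^-3 mol (1:1 ratio)
n(HCl) consumed by analyte = 0.0410 − 3.99 × 10^-3 = 0.0370 mol
From the 1:2 ratio, n(Na2CO3) = 1/2 × 0.0370 = 0.0185 mol
mass of Na2CO3 = 0.0185 × 105.99 = 1.96 g
% Na2CO3 = 1.96 / 4.11 × 100 = 47.8 %

47.8 %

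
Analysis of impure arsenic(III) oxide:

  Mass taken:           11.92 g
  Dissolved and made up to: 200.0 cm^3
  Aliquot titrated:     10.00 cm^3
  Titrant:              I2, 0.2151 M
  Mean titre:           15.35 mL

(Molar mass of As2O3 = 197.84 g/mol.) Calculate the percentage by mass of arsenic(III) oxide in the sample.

54.80 %

As2O3 + 2 I2 + 2 H2O → As2O5 + 4 HI
n(I2) per titration = 0.01535 × 0.2151 = 3.302 × 10^-3 mol
From the 1:2 ratio, n(As2O3) in each aliquot = 1/2 × 3.302 × 10^-3 = 1.651 × 10^-3 mol
n(As2O3) in the whole flask = 1.651 × 10^-3 × 200.0/10.00 = 0.03302 mol
mass of As2O3 = 0.03302 × 197.84 = 6.532 g
% As2O3 = 6.532 / 11.92 × 100 = 54.80 %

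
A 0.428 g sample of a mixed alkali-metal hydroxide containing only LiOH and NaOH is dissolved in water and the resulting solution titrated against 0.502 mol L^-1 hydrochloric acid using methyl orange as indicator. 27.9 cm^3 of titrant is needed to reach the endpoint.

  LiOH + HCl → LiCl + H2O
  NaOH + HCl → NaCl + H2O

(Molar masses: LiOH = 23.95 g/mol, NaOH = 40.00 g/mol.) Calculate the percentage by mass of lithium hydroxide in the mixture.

n(HCl) = 0.0279 × 0.502 = 0.0140 mol
Let x = n(LiOH), y = n(NaOH).
Titrant: 1x + 1y = 0.0140;  mass: 23.95x + 40.00y = 0.428
Solving, x = 8.24 × 10^-3 mol, y = 5.77 × 10^-3 mol
mass of LiOH = 8.24 × 10^-3 × 23.95 = 0.197 g
% LiOH = 0.197 / 0.428 × 100 = 46.1 %

46.1 %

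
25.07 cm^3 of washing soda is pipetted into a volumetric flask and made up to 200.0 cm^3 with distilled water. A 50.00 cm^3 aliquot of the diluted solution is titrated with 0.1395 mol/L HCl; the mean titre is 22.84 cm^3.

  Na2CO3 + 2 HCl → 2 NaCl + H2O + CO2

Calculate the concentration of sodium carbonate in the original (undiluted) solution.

n(HCl) = 0.02284 × 0.1395 = 3.186 × 10^-3 mol
From the 1:2 ratio, n(Na2CO3) in the aliquot = 1/2 × 3.186 × 10^-3 = 1.593 × 10^-3 mol
[Na2CO3]_dilute = 1.593 × 10^-3 / 0.05000 = 0.03186 mol/L
Dilution factor = 200.0 / 25.07 = 7.978
[Na2CO3]_stock = 0.03186 × 7.978 = 0.2542 mol/L

0.2542 mol/L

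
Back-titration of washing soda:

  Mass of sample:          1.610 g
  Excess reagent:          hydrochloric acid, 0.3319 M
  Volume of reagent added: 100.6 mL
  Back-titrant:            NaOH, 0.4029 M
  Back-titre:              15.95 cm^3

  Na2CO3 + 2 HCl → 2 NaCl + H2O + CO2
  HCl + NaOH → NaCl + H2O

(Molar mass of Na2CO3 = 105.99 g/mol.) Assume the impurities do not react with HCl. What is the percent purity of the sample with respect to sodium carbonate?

88.75 %

n(HCl) added = 0.1006 × 0.3319 = 0.03339 mol
n(NaOH) used in back-titration = 0.01595 × 0.4029 = 6.426 × 10^-3 mol
n(HCl) left over = 6.426 × 10^-3 mol (1:1 ratio)
n(HCl) consumed by analyte = 0.03339 − 6.426 × 10^-3 = 0.02696 mol
From the 1:2 ratio, n(Na2CO3) = 1/2 × 0.02696 = 0.01348 mol
mass of Na2CO3 = 0.01348 × 105.99 = 1.429 g
% Na2CO3 = 1.429 / 1.610 × 100 = 88.75 %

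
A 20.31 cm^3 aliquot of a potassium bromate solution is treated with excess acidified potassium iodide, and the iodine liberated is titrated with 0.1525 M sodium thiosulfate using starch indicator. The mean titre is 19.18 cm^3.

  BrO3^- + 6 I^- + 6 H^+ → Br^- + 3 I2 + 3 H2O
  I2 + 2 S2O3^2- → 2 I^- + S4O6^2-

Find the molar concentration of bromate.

0.02400 M

n(S2O3^2-) = 0.01918 × 0.1525 = 2.925 × 10^-3 mol
n(I2) = n(S2O3^2-)/2 = 1.462 × 10^-3 mol
From the 1:3 ratio, n(BrO3^-) in the aliquot = 1/3 × 1.462 × 10^-3 = 4.875 × 10^-4 mol
[BrO3^-] = 4.875 × 10^-4 / 0.02031 = 0.02400 mol/L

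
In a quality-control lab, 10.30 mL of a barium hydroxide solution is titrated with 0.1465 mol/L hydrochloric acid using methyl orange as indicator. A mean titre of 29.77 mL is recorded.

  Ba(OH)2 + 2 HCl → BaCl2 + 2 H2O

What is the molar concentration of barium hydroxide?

0.2117 mol/L

n(HCl) = 0.02977 L × 0.1465 mol/L = 4.361 × 10^-3 mol
From the 1:2 mole ratio, n(Ba(OH)2) = 1/2 × 4.361 × 10^-3 = 2.181 × 10^-3 mol
[Ba(OH)2] = 2.181 × 10^-3 mol / 0.01030 L = 0.2117 mol/L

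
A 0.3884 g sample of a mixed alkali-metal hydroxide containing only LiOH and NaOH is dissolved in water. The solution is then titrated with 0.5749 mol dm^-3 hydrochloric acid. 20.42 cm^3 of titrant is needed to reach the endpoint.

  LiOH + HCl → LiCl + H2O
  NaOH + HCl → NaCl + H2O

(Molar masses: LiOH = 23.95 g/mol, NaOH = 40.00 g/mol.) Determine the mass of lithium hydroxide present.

n(HCl) = 0.02042 × 0.5749 = 0.01174 mol
Let x = n(LiOH), y = n(NaOH).
Titrant: 1x + 1y = 0.01174;  mass: 23.95x + 40.00y = 0.3884
Solving, x = 5.058 × 10^-3 mol, y = 6.682 × 10^-3 mol
mass of LiOH = 5.058 × 10^-3 × 23.95 = 0.1211 g

0.1211 g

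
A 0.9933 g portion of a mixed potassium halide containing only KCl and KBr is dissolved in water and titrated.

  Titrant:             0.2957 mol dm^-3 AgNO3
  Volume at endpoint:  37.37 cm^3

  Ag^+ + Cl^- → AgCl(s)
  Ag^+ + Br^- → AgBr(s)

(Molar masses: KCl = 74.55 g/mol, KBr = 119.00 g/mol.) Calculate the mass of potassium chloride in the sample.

0.5395 g

n(AgNO3) = 0.03737 × 0.2957 = 0.01105 mol
Let x = n(KCl), y = n(KBr).
Titrant: 1x + 1y = 0.01105;  mass: 74.55x + 119.00y = 0.9933
Solving, x = 7.237 × 10^-3 mol, y = 3.813 × 10^-3 mol
mass of KCl = 7.237 × 10^-3 × 74.55 = 0.5395 g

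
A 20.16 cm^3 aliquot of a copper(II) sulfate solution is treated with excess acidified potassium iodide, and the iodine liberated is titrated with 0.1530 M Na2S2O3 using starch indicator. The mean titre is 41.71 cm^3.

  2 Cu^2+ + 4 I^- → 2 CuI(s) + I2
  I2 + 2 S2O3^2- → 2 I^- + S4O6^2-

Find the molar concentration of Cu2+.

n(S2O3^2-) = 0.04171 × 0.1530 = 6.382 × 10^-3 mol
n(I2) = n(S2O3^2-)/2 = 3.191 × 10^-3 mol
From the 2:1 ratio, n(Cu2+) in the aliquot = 2/1 × 3.191 × 10^-3 = 6.382 × 10^-3 mol
[Cu2+] = 6.382 × 10^-3 / 0.02016 = 0.3165 mol/L

0.3165 M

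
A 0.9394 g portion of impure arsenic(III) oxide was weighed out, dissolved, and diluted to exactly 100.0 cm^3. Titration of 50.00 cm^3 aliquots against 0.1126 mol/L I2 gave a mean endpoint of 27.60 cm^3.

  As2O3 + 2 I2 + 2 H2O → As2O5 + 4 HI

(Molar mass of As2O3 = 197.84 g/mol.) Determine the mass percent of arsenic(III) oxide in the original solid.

65.45 %

n(I2) per titration = 0.02760 × 0.1126 = 3.108 × 10^-3 mol
From the 1:2 ratio, n(As2O3) in each aliquot = 1/2 × 3.108 × 10^-3 = 1.554 × 10^-3 mol
n(As2O3) in the whole flask = 1.554 × 10^-3 × 100.0/50.00 = 3.108 × 10^-3 mol
mass of As2O3 = 3.108 × 10^-3 × 197.84 = 0.6148 g
% As2O3 = 0.6148 / 0.9394 × 100 = 65.45 %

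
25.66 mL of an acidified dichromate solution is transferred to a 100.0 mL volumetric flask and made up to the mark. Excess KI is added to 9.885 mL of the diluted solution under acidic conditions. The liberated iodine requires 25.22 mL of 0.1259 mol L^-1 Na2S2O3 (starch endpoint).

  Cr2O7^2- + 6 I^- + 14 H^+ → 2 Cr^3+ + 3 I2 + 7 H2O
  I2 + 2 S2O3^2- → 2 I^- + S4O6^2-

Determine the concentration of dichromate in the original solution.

n(S2O3^2-) = 0.02522 × 0.1259 = 3.175 × 10^-3 mol
n(I2) = n(S2O3^2-)/2 = 1.588 × 10^-3 mol
From the 1:3 ratio, n(Cr2O7^2-) in the aliquot = 1/3 × 1.588 × 10^-3 = 5.292 × 10^-4 mol
[Cr2O7^2-]_dilute = 5.292 × 10^-4 / 0.009885 = 0.05354 mol/L
[Cr2O7^2-]_original = 0.05354 × 100.0/25.66 = 0.2086 mol/L

0.2086 mol/L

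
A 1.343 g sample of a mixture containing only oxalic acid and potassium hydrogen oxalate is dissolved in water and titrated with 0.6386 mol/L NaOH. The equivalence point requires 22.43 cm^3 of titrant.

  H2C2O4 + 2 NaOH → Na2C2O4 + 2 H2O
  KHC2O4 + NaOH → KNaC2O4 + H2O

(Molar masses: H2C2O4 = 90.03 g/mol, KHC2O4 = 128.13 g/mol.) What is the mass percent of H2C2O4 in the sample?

19.85 %

n(NaOH) = 0.02243 × 0.6386 = 0.01432 mol
Let x = n(H2C2O4), y = n(KHC2O4).
Titrant: 2x + 1y = 0.01432;  mass: 90.03x + 128.13y = 1.343
Solving, x = 2.962 × 10^-3 mol, y = 8.401 × 10^-3 mol
mass of H2C2O4 = 2.962 × 10^-3 × 90.03 = 0.2666 g
% H2C2O4 = 0.2666 / 1.343 × 100 = 19.85 %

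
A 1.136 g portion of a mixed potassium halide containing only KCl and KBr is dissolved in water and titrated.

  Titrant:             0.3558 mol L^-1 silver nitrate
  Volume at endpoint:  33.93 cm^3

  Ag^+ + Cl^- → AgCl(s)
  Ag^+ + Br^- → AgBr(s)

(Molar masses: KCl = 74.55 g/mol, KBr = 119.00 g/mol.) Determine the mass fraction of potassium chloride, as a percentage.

44.38 %

n(AgNO3) = 0.03393 × 0.3558 = 0.01207 mol
Let x = n(KCl), y = n(KBr).
Titrant: 1x + 1y = 0.01207;  mass: 74.55x + 119.00y = 1.136
Solving, x = 6.763 × 10^-3 mol, y = 5.310 × 10^-3 mol
mass of KCl = 6.763 × 10^-3 × 74.55 = 0.5042 g
% KCl = 0.5042 / 1.136 × 100 = 44.38 %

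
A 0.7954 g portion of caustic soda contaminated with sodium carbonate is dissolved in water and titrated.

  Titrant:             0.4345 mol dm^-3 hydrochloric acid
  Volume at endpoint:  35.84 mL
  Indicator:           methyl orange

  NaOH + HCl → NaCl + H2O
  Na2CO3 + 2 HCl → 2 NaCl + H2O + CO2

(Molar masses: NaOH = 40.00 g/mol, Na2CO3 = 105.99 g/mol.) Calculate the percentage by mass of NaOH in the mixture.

n(HCl) = 0.03584 × 0.4345 = 0.01557 mol
Let x = n(NaOH), y = n(Na2CO3).
Titrant: 1x + 2y = 0.01557;  mass: 40.00x + 105.99y = 0.7954
Solving, x = 2.298 × 10^-3 mol, y = 6.637 × 10^-3 mol
mass of NaOH = 2.298 × 10^-3 × 40.00 = 0.09192 g
% NaOH = 0.09192 / 0.7954 × 100 = 11.56 %

11.56 %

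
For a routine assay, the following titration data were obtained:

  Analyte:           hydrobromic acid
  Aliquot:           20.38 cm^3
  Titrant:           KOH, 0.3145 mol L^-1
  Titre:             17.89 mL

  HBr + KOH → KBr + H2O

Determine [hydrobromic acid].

0.2761 mol/L

n(KOH) = 0.01789 L × 0.3145 mol/L = 5.626 × 10^-3 mol
n(HBr) = 5.626 × 10^-3 mol (1:1 mole ratio)
[HBr] = 5.626 × 10^-3 mol / 0.02038 L = 0.2761 mol/L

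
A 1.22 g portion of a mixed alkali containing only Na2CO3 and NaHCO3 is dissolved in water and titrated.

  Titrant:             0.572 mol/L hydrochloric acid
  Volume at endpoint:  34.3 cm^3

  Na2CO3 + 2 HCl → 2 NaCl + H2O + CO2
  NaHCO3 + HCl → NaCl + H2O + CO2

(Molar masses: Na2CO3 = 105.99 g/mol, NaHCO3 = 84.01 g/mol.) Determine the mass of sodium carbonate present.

n(HCl) = 0.0343 × 0.572 = 0.0196 mol
Let x = n(Na2CO3), y = n(NaHCO3).
Titrant: 2x + 1y = 0.0196;  mass: 105.99x + 84.01y = 1.22
Solving, x = 6.90 × 10^-3 mol, y = 5.81 × 10^-3 mol
mass of Na2CO3 = 6.90 × 10^-3 × 105.99 = 0.732 g

0.732 g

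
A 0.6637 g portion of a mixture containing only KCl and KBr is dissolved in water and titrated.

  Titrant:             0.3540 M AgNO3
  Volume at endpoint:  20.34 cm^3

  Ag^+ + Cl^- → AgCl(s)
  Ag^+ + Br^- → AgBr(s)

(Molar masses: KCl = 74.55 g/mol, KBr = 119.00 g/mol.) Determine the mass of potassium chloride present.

n(AgNO3) = 0.02034 × 0.3540 = 7.200 × 10^-3 mol
Let x = n(KCl), y = n(KBr).
Titrant: 1x + 1y = 7.200 × 10^-3;  mass: 74.55x + 119.00y = 0.6637
Solving, x = 4.345 × 10^-3 mol, y = 2.855 × 10^-3 mol
mass of KCl = 4.345 × 10^-3 × 74.55 = 0.3239 g

0.3239 g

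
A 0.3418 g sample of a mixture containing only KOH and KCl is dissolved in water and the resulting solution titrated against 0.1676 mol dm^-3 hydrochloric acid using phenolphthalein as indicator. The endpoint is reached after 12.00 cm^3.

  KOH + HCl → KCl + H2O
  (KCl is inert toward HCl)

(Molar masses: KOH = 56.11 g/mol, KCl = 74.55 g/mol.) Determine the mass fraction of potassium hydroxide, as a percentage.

n(HCl) = 0.01200 × 0.1676 = 2.011 × 10^-3 mol
Let x = n(KOH), y = n(KCl).
Titrant: 1x = 2.011 × 10^-3;  mass: 56.11x + 74.55y = 0.3418
Solving, x = 2.011 × 10^-3 mol, y = 3.071 × 10^-3 mol
mass of KOH = 2.011 × 10^-3 × 56.11 = 0.1128 g
% KOH = 0.1128 / 0.3418 × 100 = 33.02 %

33.02 %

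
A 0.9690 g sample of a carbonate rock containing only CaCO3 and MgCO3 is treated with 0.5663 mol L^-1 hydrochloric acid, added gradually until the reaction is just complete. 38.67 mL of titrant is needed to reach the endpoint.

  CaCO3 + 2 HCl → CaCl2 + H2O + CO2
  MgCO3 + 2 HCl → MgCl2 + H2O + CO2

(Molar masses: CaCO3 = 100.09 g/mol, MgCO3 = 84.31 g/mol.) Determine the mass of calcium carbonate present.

n(HCl) = 0.03867 × 0.5663 = 0.02190 mol
Let x = n(CaCO3), y = n(MgCO3).
Titrant: 2x + 2y = 0.02190;  mass: 100.09x + 84.31y = 0.9690
Solving, x = 2.906 × 10^-3 mol, y = 8.044 × 10^-3 mol
mass of CaCO3 = 2.906 × 10^-3 × 100.09 = 0.2909 g

0.2909 g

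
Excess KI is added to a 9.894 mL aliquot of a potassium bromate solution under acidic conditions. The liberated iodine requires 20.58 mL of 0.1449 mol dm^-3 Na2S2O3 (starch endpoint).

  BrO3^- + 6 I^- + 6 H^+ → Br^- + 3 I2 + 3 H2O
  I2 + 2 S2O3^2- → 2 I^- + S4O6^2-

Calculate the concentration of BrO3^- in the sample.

n(S2O3^2-) = 0.02058 × 0.1449 = 2.982 × 10^-3 mol
n(I2) = n(S2O3^2-)/2 = 1.491 × 10^-3 mol
From the 1:3 ratio, n(BrO3^-) in the aliquot = 1/3 × 1.491 × 10^-3 = 4.970 × 10^-4 mol
[BrO3^-] = 4.970 × 10^-4 / 0.009894 = 0.05023 mol/L

0.05023 mol/L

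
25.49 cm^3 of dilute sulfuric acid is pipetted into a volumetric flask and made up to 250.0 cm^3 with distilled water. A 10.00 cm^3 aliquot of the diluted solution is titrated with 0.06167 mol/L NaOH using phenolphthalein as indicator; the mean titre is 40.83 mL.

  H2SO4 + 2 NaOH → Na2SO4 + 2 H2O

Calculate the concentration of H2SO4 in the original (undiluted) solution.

n(NaOH) = 0.04083 × 0.06167 = 2.518 × 10^-3 mol
From the 1:2 ratio, n(H2SO4) in the aliquot = 1/2 × 2.518 × 10^-3 = 1.259 × 10^-3 mol
[H2SO4]_dilute = 1.259 × 10^-3 / 0.01000 = 0.1259 mol/L
Dilution factor = 250.0 / 25.49 = 9.808
[H2SO4]_stock = 0.1259 × 9.808 = 1.235 mol/L

1.235 mol/L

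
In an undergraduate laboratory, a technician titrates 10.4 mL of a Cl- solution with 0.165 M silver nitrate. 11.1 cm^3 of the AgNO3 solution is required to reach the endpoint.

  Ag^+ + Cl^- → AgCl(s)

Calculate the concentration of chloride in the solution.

0.176 M

n(AgNO3) = 0.0111 L × 0.165 mol/L = 1.83 × 10^-3 mol
n(Cl-) = 1.83 × 10^-3 mol (1:1 mole ratio)
[Cl-] = 1.83 × 10^-3 mol / 0.0104 L = 0.176 mol/L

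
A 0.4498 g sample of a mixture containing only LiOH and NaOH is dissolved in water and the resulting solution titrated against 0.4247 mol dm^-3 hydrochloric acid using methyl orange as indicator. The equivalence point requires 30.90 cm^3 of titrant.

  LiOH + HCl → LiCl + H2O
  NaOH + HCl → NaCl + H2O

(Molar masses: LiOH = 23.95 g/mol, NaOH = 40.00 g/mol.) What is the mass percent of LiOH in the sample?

24.92 %

n(HCl) = 0.03090 × 0.4247 = 0.01312 mol
Let x = n(LiOH), y = n(NaOH).
Titrant: 1x + 1y = 0.01312;  mass: 23.95x + 40.00y = 0.4498
Solving, x = 4.681 × 10^-3 mol, y = 8.442 × 10^-3 mol
mass of LiOH = 4.681 × 10^-3 × 23.95 = 0.1121 g
% LiOH = 0.1121 / 0.4498 × 100 = 24.92 %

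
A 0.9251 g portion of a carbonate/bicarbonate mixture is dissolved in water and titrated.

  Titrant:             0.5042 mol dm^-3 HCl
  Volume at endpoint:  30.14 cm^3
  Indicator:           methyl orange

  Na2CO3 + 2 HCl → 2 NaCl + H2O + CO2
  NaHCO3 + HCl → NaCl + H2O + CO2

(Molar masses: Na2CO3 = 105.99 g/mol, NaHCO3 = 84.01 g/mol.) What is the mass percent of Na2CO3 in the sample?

n(HCl) = 0.03014 × 0.5042 = 0.01520 mol
Let x = n(Na2CO3), y = n(NaHCO3).
Titrant: 2x + 1y = 0.01520;  mass: 105.99x + 84.01y = 0.9251
Solving, x = 5.668 × 10^-3 mol, y = 3.861 × 10^-3 mol
mass of Na2CO3 = 5.668 × 10^-3 × 105.99 = 0.6007 g
% Na2CO3 = 0.6007 / 0.9251 × 100 = 64.94 %

64.94 %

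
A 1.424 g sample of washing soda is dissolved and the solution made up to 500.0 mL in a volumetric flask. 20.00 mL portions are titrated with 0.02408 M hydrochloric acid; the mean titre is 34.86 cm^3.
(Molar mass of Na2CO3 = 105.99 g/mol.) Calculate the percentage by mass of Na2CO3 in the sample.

78.10 %

Na2CO3 + 2 HCl → 2 NaCl + H2O + CO2
n(HCl) per titration = 0.03486 × 0.02408 = 8.394 × 10^-4 mol
From the 1:2 ratio, n(Na2CO3) in each aliquot = 1/2 × 8.394 × 10^-4 = 4.197 × 10^-4 mol
n(Na2CO3) in the whole flask = 4.197 × 10^-4 × 500.0/20.00 = 0.01049 mol
mass of Na2CO3 = 0.01049 × 105.99 = 1.112 g
% Na2CO3 = 1.112 / 1.424 × 100 = 78.10 %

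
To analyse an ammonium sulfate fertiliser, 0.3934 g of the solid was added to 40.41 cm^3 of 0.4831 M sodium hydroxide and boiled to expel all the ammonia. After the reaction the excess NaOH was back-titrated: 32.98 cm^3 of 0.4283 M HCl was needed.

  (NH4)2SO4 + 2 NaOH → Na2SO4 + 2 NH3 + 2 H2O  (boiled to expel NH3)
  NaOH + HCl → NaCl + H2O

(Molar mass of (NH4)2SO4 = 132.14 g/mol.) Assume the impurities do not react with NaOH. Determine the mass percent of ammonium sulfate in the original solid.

n(NaOH) added = 0.04041 × 0.4831 = 0.01952 mol
n(HCl) used in back-titration = 0.03298 × 0.4283 = 0.01413 mol
n(NaOH) left over = 0.01413 mol (1:1 ratio)
n(NaOH) consumed by analyte = 0.01952 − 0.01413 = 5.397 × 10^-3 mol
From the 1:2 ratio, n((NH4)2SO4) = 1/2 × 5.397 × 10^-3 = 2.698 × 10^-3 mol
mass of (NH4)2SO4 = 2.698 × 10^-3 × 132.14 = 0.3566 g
% (NH4)2SO4 = 0.3566 / 0.3934 × 100 = 90.64 %

90.64 %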